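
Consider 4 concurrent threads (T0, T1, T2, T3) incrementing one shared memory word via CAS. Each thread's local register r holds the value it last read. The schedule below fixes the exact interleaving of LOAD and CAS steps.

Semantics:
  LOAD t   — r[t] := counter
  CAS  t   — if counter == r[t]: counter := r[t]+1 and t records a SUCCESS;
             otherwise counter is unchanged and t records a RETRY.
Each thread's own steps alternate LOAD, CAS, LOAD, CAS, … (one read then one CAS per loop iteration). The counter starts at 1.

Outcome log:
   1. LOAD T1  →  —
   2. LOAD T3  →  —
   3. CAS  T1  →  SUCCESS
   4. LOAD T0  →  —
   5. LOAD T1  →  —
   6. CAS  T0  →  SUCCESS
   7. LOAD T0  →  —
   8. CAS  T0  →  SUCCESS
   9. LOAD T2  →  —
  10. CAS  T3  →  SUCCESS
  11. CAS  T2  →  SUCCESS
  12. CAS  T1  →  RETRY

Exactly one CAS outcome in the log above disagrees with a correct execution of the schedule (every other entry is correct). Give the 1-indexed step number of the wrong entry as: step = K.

step = 10

Reference trace:
T1 LOAD — after: cnt=1, r=1 — load
T3 LOAD — after: cnt=1, r=1 — load
T1 CAS — after: cnt=2, r=1 — ok
T0 LOAD — after: cnt=2, r=2 — load
T1 LOAD — after: cnt=2, r=2 — load
T0 CAS — after: cnt=3, r=2 — ok
T0 LOAD — after: cnt=3, r=3 — load
T0 CAS — after: cnt=4, r=3 — ok
T2 LOAD — after: cnt=4, r=4 — load
T3 CAS — after: cnt=4, r=1 — retry
T2 CAS — after: cnt=5, r=4 — ok
T1 CAS — after: cnt=5, r=2 — retry
Log disagrees first at step 10.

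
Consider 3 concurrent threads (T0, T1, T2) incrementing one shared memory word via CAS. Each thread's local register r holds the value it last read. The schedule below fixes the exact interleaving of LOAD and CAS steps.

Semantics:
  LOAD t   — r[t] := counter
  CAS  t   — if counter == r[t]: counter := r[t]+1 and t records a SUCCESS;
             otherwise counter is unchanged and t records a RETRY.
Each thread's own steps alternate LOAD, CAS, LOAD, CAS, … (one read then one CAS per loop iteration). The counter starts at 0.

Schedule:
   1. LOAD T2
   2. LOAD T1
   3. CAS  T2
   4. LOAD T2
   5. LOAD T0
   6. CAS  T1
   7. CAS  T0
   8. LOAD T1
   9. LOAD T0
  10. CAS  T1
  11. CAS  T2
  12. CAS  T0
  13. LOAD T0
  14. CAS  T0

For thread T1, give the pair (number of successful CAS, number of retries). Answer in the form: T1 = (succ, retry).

[1] T2.load  rd  (counter 0, T2.r 0)
[2] T1.load  rd  (counter 0, T1.r 0)
[3] T2.cas  hit  (counter 1, T2.r 0)
[4] T2.load  rd  (counter 1, T2.r 1)
[5] T0.load  rd  (counter 1, T0.r 1)
[6] T1.cas  miss  (counter 1, T1.r 0)
[7] T0.cas  hit  (counter 2, T0.r 1)
[8] T1.load  rd  (counter 2, T1.r 2)
[9] T0.load  rd  (counter 2, T0.r 2)
[10] T1.cas  hit  (counter 3, T1.r 2)
[11] T2.cas  miss  (counter 3, T2.r 1)
[12] T0.cas  miss  (counter 3, T0.r 2)
[13] T0.load  rd  (counter 3, T0.r 3)
[14] T0.cas  hit  (counter 4, T0.r 3)

T1 = (1, 1)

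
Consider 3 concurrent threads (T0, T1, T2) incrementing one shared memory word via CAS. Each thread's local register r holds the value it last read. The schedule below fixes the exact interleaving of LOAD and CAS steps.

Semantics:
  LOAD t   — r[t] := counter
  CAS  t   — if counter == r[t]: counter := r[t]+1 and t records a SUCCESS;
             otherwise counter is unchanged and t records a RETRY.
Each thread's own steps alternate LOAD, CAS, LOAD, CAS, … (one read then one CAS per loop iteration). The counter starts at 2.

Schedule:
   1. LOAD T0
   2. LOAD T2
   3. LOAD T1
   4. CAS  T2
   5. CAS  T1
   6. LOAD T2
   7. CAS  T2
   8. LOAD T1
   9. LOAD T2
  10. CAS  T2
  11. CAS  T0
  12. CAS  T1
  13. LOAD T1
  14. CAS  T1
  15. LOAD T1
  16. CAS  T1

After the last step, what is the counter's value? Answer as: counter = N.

#1 T0 reads 2
#2 T2 reads 2
#3 T1 reads 2
#4 T2 CAS(2→3) writes; counter now 3
#5 T1 CAS(2→3) fails; counter now 3
#6 T2 reads 3
#7 T2 CAS(3→4) writes; counter now 4
#8 T1 reads 4
#9 T2 reads 4
#10 T2 CAS(4→5) writes; counter now 5
#11 T0 CAS(2→3) fails; counter now 5
#12 T1 CAS(4→5) fails; counter now 5
#13 T1 reads 5
#14 T1 CAS(5→6) writes; counter now 6
#15 T1 reads 6
#16 T1 CAS(6→7) writes; counter now 7

counter = 7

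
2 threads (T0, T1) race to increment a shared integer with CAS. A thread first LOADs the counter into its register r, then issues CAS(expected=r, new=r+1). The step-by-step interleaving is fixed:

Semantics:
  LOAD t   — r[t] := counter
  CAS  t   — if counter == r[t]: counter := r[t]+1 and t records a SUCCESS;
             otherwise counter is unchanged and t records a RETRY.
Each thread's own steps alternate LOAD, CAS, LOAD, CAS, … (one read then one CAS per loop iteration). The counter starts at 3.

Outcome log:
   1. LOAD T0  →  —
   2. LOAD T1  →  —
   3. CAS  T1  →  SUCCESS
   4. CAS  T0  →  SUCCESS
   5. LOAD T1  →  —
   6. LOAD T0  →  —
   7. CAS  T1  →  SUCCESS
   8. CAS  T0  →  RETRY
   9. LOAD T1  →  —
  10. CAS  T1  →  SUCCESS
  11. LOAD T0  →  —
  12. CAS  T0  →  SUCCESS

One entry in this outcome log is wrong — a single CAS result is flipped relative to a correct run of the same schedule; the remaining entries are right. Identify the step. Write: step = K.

Re-executing:
#1 T0 reads 3
#2 T1 reads 3
#3 T1 CAS(3→4) writes; counter now 4
#4 T0 CAS(3→4) fails; counter now 4
#5 T1 reads 4
#6 T0 reads 4
#7 T1 CAS(4→5) writes; counter now 5
#8 T0 CAS(4→5) fails; counter now 5
#9 T1 reads 5
#10 T1 CAS(5→6) writes; counter now 6
#11 T0 reads 6
#12 T0 CAS(6→7) writes; counter now 7
Log disagrees first at step 4.

step = 4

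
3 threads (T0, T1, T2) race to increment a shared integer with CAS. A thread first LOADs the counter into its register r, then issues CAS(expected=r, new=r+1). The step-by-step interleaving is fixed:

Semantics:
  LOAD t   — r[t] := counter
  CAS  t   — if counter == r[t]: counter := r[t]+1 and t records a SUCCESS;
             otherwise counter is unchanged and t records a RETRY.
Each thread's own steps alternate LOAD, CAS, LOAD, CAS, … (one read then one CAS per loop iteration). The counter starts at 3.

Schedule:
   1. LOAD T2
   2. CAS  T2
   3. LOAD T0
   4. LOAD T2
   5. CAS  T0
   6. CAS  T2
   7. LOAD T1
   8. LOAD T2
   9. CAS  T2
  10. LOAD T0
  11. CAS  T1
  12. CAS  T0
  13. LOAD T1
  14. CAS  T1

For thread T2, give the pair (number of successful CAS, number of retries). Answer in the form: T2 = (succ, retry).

step 1: T2 LOAD ⇒ load; ctr=3 reg=3
step 2: T2 CAS ⇒ ok; ctr=4 reg=3
step 3: T0 LOAD ⇒ load; ctr=4 reg=4
step 4: T2 LOAD ⇒ load; ctr=4 reg=4
step 5: T0 CAS ⇒ ok; ctr=5 reg=4
step 6: T2 CAS ⇒ retry; ctr=5 reg=4
step 7: T1 LOAD ⇒ load; ctr=5 reg=5
step 8: T2 LOAD ⇒ load; ctr=5 reg=5
step 9: T2 CAS ⇒ ok; ctr=6 reg=5
step 10: T0 LOAD ⇒ load; ctr=6 reg=6
step 11: T1 CAS ⇒ retry; ctr=6 reg=5
step 12: T0 CAS ⇒ ok; ctr=7 reg=6
step 13: T1 LOAD ⇒ load; ctr=7 reg=7
step 14: T1 CAS ⇒ ok; ctr=8 reg=7

T2 = (2, 1)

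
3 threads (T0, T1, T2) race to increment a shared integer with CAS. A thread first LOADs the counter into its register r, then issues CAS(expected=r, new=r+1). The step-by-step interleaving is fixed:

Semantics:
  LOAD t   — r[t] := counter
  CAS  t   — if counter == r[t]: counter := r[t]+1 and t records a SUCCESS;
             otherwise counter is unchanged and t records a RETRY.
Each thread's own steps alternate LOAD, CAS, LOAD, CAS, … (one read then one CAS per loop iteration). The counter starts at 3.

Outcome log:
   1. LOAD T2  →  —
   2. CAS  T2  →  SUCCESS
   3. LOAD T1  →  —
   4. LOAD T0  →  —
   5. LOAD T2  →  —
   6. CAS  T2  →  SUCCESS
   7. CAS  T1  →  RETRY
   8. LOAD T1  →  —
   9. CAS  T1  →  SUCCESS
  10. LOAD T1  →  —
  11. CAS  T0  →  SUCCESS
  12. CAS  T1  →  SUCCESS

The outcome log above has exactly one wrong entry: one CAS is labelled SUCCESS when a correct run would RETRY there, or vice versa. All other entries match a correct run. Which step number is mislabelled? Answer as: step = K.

step = 11

Re-executing:
[1] T2.load  rd  (counter 3, T2.r 3)
[2] T2.cas  hit  (counter 4, T2.r 3)
[3] T1.load  rd  (counter 4, T1.r 4)
[4] T0.load  rd  (counter 4, T0.r 4)
[5] T2.load  rd  (counter 4, T2.r 4)
[6] T2.cas  hit  (counter 5, T2.r 4)
[7] T1.cas  miss  (counter 5, T1.r 4)
[8] T1.load  rd  (counter 5, T1.r 5)
[9] T1.cas  hit  (counter 6, T1.r 5)
[10] T1.load  rd  (counter 6, T1.r 6)
[11] T0.cas  miss  (counter 6, T0.r 4)
[12] T1.cas  hit  (counter 7, T1.r 6)
Mismatch at 11.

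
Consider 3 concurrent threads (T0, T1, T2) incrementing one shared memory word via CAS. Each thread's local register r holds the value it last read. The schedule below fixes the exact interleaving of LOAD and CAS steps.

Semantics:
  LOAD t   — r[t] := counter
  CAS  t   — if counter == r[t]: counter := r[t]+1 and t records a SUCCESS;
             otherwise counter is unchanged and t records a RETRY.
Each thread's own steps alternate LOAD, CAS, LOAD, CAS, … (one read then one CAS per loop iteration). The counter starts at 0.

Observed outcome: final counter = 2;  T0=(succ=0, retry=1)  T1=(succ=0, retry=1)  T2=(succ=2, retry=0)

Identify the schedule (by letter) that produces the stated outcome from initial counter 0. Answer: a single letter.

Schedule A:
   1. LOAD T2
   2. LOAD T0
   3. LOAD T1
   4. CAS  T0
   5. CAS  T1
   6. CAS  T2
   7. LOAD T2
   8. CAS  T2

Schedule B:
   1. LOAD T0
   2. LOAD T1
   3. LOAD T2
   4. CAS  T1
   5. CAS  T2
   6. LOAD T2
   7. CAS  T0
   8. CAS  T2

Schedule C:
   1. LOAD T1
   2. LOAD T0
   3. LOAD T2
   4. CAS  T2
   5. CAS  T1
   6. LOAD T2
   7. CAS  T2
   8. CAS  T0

C

Run C:
#1 T1 reads 0
#2 T0 reads 0
#3 T2 reads 0
#4 T2 CAS(0→1) writes; counter now 1
#5 T1 CAS(0→1) fails; counter now 1
#6 T2 reads 1
#7 T2 CAS(1→2) writes; counter now 2
#8 T0 CAS(0→1) fails; counter now 2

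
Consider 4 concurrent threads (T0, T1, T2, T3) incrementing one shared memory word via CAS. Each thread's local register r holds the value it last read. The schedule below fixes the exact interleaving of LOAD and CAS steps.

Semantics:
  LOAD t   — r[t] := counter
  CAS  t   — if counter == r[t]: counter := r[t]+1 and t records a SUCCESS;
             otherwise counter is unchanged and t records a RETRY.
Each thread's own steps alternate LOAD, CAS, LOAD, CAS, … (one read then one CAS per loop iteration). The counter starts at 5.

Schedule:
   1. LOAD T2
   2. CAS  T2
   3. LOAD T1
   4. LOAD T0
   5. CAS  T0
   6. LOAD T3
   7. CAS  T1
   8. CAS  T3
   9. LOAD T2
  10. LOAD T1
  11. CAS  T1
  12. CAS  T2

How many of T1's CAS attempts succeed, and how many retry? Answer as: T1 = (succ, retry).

T1 = (1, 1)

   1) LOAD T2:  M=5  r_T2=5
   2) CAS  T2:  M=6  r_T2=5 ✓
   3) LOAD T1:  M=6  r_T1=6
   4) LOAD T0:  M=6  r_T0=6
   5) CAS  T0:  M=7  r_T0=6 ✓
   6) LOAD T3:  M=7  r_T3=7
   7) CAS  T1:  M=7  r_T1=6 ✗
   8) CAS  T3:  M=8  r_T3=7 ✓
   9) LOAD T2:  M=8  r_T2=8
  10) LOAD T1:  M=8  r_T1=8
  11) CAS  T1:  M=9  r_T1=8 ✓
  12) CAS  T2:  M=9  r_T2=8 ✗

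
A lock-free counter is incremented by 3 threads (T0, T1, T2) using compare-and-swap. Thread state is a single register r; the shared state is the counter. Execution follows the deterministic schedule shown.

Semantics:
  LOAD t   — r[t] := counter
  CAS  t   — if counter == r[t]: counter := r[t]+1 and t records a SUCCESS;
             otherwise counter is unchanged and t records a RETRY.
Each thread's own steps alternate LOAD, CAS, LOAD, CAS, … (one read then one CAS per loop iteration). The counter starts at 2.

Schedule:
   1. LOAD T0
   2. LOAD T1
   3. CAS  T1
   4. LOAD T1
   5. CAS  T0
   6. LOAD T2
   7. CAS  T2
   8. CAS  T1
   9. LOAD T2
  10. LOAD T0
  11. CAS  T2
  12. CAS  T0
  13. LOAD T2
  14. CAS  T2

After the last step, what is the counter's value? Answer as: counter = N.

#1 T0 reads 2
#2 T1 reads 2
#3 T1 CAS(2→3) writes; counter now 3
#4 T1 reads 3
#5 T0 CAS(2→3) fails; counter now 3
#6 T2 reads 3
#7 T2 CAS(3→4) writes; counter now 4
#8 T1 CAS(3→4) fails; counter now 4
#9 T2 reads 4
#10 T0 reads 4
#11 T2 CAS(4→5) writes; counter now 5
#12 T0 CAS(4→5) fails; counter now 5
#13 T2 reads 5
#14 T2 CAS(5→6) writes; counter now 6

counter = 6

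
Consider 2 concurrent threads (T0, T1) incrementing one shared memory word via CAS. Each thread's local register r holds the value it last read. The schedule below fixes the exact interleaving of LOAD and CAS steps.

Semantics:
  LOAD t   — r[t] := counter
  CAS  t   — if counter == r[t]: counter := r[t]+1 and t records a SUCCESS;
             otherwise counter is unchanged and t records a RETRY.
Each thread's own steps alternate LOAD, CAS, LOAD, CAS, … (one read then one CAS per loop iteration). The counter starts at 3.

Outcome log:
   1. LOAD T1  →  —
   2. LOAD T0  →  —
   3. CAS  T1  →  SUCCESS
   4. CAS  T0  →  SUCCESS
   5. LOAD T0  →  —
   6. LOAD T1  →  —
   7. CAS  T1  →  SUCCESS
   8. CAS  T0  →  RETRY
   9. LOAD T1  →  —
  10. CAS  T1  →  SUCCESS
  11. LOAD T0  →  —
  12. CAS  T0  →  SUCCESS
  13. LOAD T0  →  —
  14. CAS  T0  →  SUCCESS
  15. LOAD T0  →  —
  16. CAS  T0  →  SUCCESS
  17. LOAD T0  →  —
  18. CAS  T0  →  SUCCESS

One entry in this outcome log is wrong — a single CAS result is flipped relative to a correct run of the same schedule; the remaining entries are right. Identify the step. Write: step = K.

step = 4

Correct run:
1. LOAD T1 → mem=3 r[T1]=3 [LOAD]
2. LOAD T0 → mem=3 r[T0]=3 [LOAD]
3. CAS T1 → mem=4 r[T1]=3 [OK]
4. CAS T0 → mem=4 r[T0]=3 [RETRY]
5. LOAD T0 → mem=4 r[T0]=4 [LOAD]
6. LOAD T1 → mem=4 r[T1]=4 [LOAD]
7. CAS T1 → mem=5 r[T1]=4 [OK]
8. CAS T0 → mem=5 r[T0]=4 [RETRY]
9. LOAD T1 → mem=5 r[T1]=5 [LOAD]
10. CAS T1 → mem=6 r[T1]=5 [OK]
11. LOAD T0 → mem=6 r[T0]=6 [LOAD]
12. CAS T0 → mem=7 r[T0]=6 [OK]
13. LOAD T0 → mem=7 r[T0]=7 [LOAD]
14. CAS T0 → mem=8 r[T0]=7 [OK]
15. LOAD T0 → mem=8 r[T0]=8 [LOAD]
16. CAS T0 → mem=9 r[T0]=8 [OK]
17. LOAD T0 → mem=9 r[T0]=9 [LOAD]
18. CAS T0 → mem=10 r[T0]=9 [OK]
Flip is step 4.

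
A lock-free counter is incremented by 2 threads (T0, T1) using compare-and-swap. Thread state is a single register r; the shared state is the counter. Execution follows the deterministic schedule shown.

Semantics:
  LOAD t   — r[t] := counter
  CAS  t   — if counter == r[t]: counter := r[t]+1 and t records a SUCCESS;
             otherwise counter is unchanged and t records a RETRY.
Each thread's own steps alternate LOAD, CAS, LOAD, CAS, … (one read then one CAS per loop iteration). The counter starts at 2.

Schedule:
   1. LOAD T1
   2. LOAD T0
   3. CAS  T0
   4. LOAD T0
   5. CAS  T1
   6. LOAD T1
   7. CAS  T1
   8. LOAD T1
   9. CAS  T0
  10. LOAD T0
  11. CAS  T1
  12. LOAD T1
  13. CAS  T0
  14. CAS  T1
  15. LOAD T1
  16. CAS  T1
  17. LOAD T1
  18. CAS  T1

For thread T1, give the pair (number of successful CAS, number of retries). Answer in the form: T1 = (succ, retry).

[1] T1.load  rd  (counter 2, T1.r 2)
[2] T0.load  rd  (counter 2, T0.r 2)
[3] T0.cas  hit  (counter 3, T0.r 2)
[4] T0.load  rd  (counter 3, T0.r 3)
[5] T1.cas  miss  (counter 3, T1.r 2)
[6] T1.load  rd  (counter 3, T1.r 3)
[7] T1.cas  hit  (counter 4, T1.r 3)
[8] T1.load  rd  (counter 4, T1.r 4)
[9] T0.cas  miss  (counter 4, T0.r 3)
[10] T0.load  rd  (counter 4, T0.r 4)
[11] T1.cas  hit  (counter 5, T1.r 4)
[12] T1.load  rd  (counter 5, T1.r 5)
[13] T0.cas  miss  (counter 5, T0.r 4)
[14] T1.cas  hit  (counter 6, T1.r 5)
[15] T1.load  rd  (counter 6, T1.r 6)
[16] T1.cas  hit  (counter 7, T1.r 6)
[17] T1.load  rd  (counter 7, T1.r 7)
[18] T1.cas  hit  (counter 8, T1.r 7)

T1 = (5, 1)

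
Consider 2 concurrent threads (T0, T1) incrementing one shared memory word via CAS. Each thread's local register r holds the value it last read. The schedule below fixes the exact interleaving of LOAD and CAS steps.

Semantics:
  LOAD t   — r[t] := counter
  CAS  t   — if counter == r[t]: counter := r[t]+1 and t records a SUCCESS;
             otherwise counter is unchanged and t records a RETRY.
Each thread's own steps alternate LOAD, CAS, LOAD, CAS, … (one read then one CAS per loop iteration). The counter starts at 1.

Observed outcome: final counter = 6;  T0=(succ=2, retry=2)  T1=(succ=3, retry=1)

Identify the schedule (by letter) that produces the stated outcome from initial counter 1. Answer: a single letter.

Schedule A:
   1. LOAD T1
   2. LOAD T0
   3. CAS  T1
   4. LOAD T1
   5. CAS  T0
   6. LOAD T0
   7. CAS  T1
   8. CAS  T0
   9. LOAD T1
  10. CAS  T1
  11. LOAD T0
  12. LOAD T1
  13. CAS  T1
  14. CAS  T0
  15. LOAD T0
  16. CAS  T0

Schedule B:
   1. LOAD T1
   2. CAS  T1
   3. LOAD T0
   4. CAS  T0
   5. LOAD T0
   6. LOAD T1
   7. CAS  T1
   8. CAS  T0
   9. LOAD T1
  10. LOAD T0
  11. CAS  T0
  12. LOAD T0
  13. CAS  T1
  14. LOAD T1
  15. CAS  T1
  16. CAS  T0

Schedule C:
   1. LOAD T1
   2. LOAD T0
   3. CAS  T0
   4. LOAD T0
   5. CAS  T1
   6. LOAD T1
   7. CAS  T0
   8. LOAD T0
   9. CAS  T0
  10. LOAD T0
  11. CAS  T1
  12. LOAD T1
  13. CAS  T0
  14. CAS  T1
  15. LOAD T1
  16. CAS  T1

Tracing schedule B:
1. LOAD T1 → mem=1 r[T1]=1 [LOAD]
2. CAS T1 → mem=2 r[T1]=1 [OK]
3. LOAD T0 → mem=2 r[T0]=2 [LOAD]
4. CAS T0 → mem=3 r[T0]=2 [OK]
5. LOAD T0 → mem=3 r[T0]=3 [LOAD]
6. LOAD T1 → mem=3 r[T1]=3 [LOAD]
7. CAS T1 → mem=4 r[T1]=3 [OK]
8. CAS T0 → mem=4 r[T0]=3 [RETRY]
9. LOAD T1 → mem=4 r[T1]=4 [LOAD]
10. LOAD T0 → mem=4 r[T0]=4 [LOAD]
11. CAS T0 → mem=5 r[T0]=4 [OK]
12. LOAD T0 → mem=5 r[T0]=5 [LOAD]
13. CAS T1 → mem=5 r[T1]=4 [RETRY]
14. LOAD T1 → mem=5 r[T1]=5 [LOAD]
15. CAS T1 → mem=6 r[T1]=5 [OK]
16. CAS T0 → mem=6 r[T0]=5 [RETRY]

B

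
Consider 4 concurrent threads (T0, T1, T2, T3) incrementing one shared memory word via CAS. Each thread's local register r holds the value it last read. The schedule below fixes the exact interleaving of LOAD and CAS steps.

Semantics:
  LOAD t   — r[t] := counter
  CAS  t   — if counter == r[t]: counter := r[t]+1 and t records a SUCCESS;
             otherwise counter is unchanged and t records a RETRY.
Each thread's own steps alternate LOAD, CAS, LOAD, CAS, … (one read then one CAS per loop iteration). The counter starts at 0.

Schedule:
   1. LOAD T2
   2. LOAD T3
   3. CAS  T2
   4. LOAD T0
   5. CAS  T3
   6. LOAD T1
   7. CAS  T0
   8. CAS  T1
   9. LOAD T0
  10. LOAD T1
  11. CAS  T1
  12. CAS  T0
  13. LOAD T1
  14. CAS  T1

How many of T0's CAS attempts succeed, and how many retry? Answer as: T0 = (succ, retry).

T0 = (1, 1)

[1] T2.load  rd  (counter 0, T2.r 0)
[2] T3.load  rd  (counter 0, T3.r 0)
[3] T2.cas  hit  (counter 1, T2.r 0)
[4] T0.load  rd  (counter 1, T0.r 1)
[5] T3.cas  miss  (counter 1, T3.r 0)
[6] T1.load  rd  (counter 1, T1.r 1)
[7] T0.cas  hit  (counter 2, T0.r 1)
[8] T1.cas  miss  (counter 2, T1.r 1)
[9] T0.load  rd  (counter 2, T0.r 2)
[10] T1.load  rd  (counter 2, T1.r 2)
[11] T1.cas  hit  (counter 3, T1.r 2)
[12] T0.cas  miss  (counter 3, T0.r 2)
[13] T1.load  rd  (counter 3, T1.r 3)
[14] T1.cas  hit  (counter 4, T1.r 3)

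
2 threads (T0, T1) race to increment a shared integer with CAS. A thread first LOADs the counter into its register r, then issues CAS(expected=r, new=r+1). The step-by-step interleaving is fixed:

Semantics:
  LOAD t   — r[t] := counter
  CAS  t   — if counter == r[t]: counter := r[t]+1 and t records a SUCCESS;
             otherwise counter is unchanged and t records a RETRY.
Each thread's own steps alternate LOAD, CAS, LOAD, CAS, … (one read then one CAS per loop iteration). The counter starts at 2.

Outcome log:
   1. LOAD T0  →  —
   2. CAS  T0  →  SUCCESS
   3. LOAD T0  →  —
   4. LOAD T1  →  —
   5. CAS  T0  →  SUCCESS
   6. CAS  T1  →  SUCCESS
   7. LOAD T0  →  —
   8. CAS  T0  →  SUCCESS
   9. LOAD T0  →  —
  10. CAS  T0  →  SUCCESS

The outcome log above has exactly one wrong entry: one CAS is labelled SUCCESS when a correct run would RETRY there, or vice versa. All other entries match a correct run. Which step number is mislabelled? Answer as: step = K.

step = 6

Re-executing:
T0 LOAD — after: cnt=2, r=2 — load
T0 CAS — after: cnt=3, r=2 — ok
T0 LOAD — after: cnt=3, r=3 — load
T1 LOAD — after: cnt=3, r=3 — load
T0 CAS — after: cnt=4, r=3 — ok
T1 CAS — after: cnt=4, r=3 — retry
T0 LOAD — after: cnt=4, r=4 — load
T0 CAS — after: cnt=5, r=4 — ok
T0 LOAD — after: cnt=5, r=5 — load
T0 CAS — after: cnt=6, r=5 — ok
Flip is step 6.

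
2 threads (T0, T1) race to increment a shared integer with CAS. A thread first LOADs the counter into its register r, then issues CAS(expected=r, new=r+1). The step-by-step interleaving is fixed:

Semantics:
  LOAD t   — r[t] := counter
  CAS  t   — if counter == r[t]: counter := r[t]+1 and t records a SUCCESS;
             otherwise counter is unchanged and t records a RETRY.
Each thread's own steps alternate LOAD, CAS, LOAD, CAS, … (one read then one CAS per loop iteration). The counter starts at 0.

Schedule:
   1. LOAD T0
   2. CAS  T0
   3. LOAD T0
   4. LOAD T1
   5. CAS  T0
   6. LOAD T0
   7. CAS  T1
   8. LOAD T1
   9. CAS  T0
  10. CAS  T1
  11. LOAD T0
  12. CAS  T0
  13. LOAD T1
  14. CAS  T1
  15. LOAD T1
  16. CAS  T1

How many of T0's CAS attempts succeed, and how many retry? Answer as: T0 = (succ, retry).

T0 = (4, 0)

step 1: T0 LOAD ⇒ load; ctr=0 reg=0
step 2: T0 CAS ⇒ ok; ctr=1 reg=0
step 3: T0 LOAD ⇒ load; ctr=1 reg=1
step 4: T1 LOAD ⇒ load; ctr=1 reg=1
step 5: T0 CAS ⇒ ok; ctr=2 reg=1
step 6: T0 LOAD ⇒ load; ctr=2 reg=2
step 7: T1 CAS ⇒ retry; ctr=2 reg=1
step 8: T1 LOAD ⇒ load; ctr=2 reg=2
step 9: T0 CAS ⇒ ok; ctr=3 reg=2
step 10: T1 CAS ⇒ retry; ctr=3 reg=2
step 11: T0 LOAD ⇒ load; ctr=3 reg=3
step 12: T0 CAS ⇒ ok; ctr=4 reg=3
step 13: T1 LOAD ⇒ load; ctr=4 reg=4
step 14: T1 CAS ⇒ ok; ctr=5 reg=4
step 15: T1 LOAD ⇒ load; ctr=5 reg=5
step 16: T1 CAS ⇒ ok; ctr=6 reg=5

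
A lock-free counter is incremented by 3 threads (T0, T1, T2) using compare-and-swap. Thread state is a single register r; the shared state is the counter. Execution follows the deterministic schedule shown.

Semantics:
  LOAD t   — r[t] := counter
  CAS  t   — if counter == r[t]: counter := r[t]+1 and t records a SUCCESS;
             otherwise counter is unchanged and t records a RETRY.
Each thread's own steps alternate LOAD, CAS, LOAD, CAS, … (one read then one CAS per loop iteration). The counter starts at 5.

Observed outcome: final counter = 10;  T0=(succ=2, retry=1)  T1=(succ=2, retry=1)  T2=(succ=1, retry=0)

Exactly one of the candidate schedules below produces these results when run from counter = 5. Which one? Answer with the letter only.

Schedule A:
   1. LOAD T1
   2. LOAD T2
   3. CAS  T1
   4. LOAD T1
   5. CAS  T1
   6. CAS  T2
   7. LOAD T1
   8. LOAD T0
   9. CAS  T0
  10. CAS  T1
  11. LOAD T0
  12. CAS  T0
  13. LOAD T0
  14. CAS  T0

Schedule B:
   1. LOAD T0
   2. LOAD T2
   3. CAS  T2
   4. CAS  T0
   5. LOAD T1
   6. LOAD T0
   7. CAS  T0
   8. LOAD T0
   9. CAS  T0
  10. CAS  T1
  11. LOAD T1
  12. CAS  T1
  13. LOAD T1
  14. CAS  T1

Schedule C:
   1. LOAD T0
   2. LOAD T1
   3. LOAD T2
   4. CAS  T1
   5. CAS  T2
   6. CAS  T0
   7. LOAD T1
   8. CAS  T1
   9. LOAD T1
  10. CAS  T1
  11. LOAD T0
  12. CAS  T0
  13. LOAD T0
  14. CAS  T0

B

Simulating candidate B:
   1) LOAD T0:  M=5  r_T0=5
   2) LOAD T2:  M=5  r_T2=5
   3) CAS  T2:  M=6  r_T2=5 ✓
   4) CAS  T0:  M=6  r_T0=5 ✗
   5) LOAD T1:  M=6  r_T1=6
   6) LOAD T0:  M=6  r_T0=6
   7) CAS  T0:  M=7  r_T0=6 ✓
   8) LOAD T0:  M=7  r_T0=7
   9) CAS  T0:  M=8  r_T0=7 ✓
  10) CAS  T1:  M=8  r_T1=6 ✗
  11) LOAD T1:  M=8  r_T1=8
  12) CAS  T1:  M=9  r_T1=8 ✓
  13) LOAD T1:  M=9  r_T1=9
  14) CAS  T1:  M=10  r_T1=9 ✓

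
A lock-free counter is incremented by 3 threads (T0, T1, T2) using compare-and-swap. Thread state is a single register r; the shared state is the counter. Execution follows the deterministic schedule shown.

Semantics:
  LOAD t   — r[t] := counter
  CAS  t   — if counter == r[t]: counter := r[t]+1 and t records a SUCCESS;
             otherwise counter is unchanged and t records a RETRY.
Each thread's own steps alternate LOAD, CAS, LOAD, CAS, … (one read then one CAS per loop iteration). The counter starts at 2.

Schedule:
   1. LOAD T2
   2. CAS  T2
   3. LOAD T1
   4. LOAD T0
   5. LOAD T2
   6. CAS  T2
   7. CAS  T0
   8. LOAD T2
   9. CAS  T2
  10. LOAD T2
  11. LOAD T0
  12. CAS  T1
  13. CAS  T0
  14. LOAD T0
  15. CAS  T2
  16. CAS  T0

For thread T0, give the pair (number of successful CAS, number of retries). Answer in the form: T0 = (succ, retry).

T0 = (2, 1)

#1 T2 reads 2
#2 T2 CAS(2→3) writes; counter now 3
#3 T1 reads 3
#4 T0 reads 3
#5 T2 reads 3
#6 T2 CAS(3→4) writes; counter now 4
#7 T0 CAS(3→4) fails; counter now 4
#8 T2 reads 4
#9 T2 CAS(4→5) writes; counter now 5
#10 T2 reads 5
#11 T0 reads 5
#12 T1 CAS(3→4) fails; counter now 5
#13 T0 CAS(5→6) writes; counter now 6
#14 T0 reads 6
#15 T2 CAS(5→6) fails; counter now 6
#16 T0 CAS(6→7) writes; counter now 7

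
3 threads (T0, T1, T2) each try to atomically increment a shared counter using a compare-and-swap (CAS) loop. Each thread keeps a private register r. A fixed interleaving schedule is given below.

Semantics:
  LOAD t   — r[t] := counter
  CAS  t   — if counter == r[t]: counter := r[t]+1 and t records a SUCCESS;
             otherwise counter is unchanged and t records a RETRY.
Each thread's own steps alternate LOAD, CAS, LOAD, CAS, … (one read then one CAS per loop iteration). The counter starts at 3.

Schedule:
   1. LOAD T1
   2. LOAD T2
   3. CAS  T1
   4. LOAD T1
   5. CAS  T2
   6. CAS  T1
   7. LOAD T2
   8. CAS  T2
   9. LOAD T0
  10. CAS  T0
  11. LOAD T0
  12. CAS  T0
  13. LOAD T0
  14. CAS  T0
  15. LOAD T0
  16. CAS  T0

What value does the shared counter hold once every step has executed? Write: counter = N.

1. LOAD T1 → mem=3 r[T1]=3 [LOAD]
2. LOAD T2 → mem=3 r[T2]=3 [LOAD]
3. CAS T1 → mem=4 r[T1]=3 [OK]
4. LOAD T1 → mem=4 r[T1]=4 [LOAD]
5. CAS T2 → mem=4 r[T2]=3 [RETRY]
6. CAS T1 → mem=5 r[T1]=4 [OK]
7. LOAD T2 → mem=5 r[T2]=5 [LOAD]
8. CAS T2 → mem=6 r[T2]=5 [OK]
9. LOAD T0 → mem=6 r[T0]=6 [LOAD]
10. CAS T0 → mem=7 r[T0]=6 [OK]
11. LOAD T0 → mem=7 r[T0]=7 [LOAD]
12. CAS T0 → mem=8 r[T0]=7 [OK]
13. LOAD T0 → mem=8 r[T0]=8 [LOAD]
14. CAS T0 → mem=9 r[T0]=8 [OK]
15. LOAD T0 → mem=9 r[T0]=9 [LOAD]
16. CAS T0 → mem=10 r[T0]=9 [OK]

counter = 10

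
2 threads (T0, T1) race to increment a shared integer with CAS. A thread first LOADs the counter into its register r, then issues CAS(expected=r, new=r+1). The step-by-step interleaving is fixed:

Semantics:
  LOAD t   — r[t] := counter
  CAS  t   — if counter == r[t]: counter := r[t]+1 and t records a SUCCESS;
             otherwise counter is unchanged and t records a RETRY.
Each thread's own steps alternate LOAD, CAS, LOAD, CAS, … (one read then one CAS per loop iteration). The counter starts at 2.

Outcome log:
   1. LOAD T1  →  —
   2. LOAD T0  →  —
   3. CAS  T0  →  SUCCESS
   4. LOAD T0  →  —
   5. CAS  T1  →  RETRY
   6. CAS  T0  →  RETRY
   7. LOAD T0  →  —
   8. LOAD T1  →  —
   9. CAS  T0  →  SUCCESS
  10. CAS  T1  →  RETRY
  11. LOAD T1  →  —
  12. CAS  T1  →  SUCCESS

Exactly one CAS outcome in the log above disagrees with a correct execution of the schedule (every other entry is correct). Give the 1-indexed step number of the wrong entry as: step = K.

step = 6

Re-executing:
[1] T1.load  rd  (counter 2, T1.r 2)
[2] T0.load  rd  (counter 2, T0.r 2)
[3] T0.cas  hit  (counter 3, T0.r 2)
[4] T0.load  rd  (counter 3, T0.r 3)
[5] T1.cas  miss  (counter 3, T1.r 2)
[6] T0.cas  hit  (counter 4, T0.r 3)
[7] T0.load  rd  (counter 4, T0.r 4)
[8] T1.load  rd  (counter 4, T1.r 4)
[9] T0.cas  hit  (counter 5, T0.r 4)
[10] T1.cas  miss  (counter 5, T1.r 4)
[11] T1.load  rd  (counter 5, T1.r 5)
[12] T1.cas  hit  (counter 6, T1.r 5)
Mismatch at 6.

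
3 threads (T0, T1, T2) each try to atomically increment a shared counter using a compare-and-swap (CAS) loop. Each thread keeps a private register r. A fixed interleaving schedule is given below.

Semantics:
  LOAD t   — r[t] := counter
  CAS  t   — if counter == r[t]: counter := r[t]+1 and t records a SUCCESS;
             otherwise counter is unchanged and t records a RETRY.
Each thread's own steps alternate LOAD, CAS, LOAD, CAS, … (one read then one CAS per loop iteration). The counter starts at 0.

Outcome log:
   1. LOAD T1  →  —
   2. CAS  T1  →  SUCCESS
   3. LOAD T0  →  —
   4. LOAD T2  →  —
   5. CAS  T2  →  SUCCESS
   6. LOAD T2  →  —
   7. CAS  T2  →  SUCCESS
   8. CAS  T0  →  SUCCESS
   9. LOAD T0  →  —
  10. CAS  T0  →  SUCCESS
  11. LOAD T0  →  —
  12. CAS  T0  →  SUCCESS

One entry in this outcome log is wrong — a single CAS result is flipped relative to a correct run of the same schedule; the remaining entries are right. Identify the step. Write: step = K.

step = 8

Reference trace:
   1) LOAD T1:  M=0  r_T1=0
   2) CAS  T1:  M=1  r_T1=0 ✓
   3) LOAD T0:  M=1  r_T0=1
   4) LOAD T2:  M=1  r_T2=1
   5) CAS  T2:  M=2  r_T2=1 ✓
   6) LOAD T2:  M=2  r_T2=2
   7) CAS  T2:  M=3  r_T2=2 ✓
   8) CAS  T0:  M=3  r_T0=1 ✗
   9) LOAD T0:  M=3  r_T0=3
  10) CAS  T0:  M=4  r_T0=3 ✓
  11) LOAD T0:  M=4  r_T0=4
  12) CAS  T0:  M=5  r_T0=4 ✓
Log disagrees first at step 8.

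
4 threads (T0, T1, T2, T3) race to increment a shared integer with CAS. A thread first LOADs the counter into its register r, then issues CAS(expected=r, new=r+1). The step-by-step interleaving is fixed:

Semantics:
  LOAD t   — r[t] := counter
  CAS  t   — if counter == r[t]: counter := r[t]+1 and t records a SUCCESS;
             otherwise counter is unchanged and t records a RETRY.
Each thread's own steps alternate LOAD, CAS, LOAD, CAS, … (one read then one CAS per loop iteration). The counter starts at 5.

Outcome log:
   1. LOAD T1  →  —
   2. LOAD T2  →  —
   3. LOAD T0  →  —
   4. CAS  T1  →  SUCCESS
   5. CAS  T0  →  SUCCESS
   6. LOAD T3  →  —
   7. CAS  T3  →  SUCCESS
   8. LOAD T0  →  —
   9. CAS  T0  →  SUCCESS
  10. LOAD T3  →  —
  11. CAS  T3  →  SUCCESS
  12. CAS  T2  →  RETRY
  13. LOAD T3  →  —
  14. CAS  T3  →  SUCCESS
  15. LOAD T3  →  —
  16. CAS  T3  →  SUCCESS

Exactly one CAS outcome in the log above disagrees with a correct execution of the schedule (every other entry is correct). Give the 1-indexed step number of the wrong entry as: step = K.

Re-executing:
1. LOAD T1 → mem=5 r[T1]=5 [LOAD]
2. LOAD T2 → mem=5 r[T2]=5 [LOAD]
3. LOAD T0 → mem=5 r[T0]=5 [LOAD]
4. CAS T1 → mem=6 r[T1]=5 [OK]
5. CAS T0 → mem=6 r[T0]=5 [RETRY]
6. LOAD T3 → mem=6 r[T3]=6 [LOAD]
7. CAS T3 → mem=7 r[T3]=6 [OK]
8. LOAD T0 → mem=7 r[T0]=7 [LOAD]
9. CAS T0 → mem=8 r[T0]=7 [OK]
10. LOAD T3 → mem=8 r[T3]=8 [LOAD]
11. CAS T3 → mem=9 r[T3]=8 [OK]
12. CAS T2 → mem=9 r[T2]=5 [RETRY]
13. LOAD T3 → mem=9 r[T3]=9 [LOAD]
14. CAS T3 → mem=10 r[T3]=9 [OK]
15. LOAD T3 → mem=10 r[T3]=10 [LOAD]
16. CAS T3 → mem=11 r[T3]=10 [OK]
Mismatch at 5.

step = 5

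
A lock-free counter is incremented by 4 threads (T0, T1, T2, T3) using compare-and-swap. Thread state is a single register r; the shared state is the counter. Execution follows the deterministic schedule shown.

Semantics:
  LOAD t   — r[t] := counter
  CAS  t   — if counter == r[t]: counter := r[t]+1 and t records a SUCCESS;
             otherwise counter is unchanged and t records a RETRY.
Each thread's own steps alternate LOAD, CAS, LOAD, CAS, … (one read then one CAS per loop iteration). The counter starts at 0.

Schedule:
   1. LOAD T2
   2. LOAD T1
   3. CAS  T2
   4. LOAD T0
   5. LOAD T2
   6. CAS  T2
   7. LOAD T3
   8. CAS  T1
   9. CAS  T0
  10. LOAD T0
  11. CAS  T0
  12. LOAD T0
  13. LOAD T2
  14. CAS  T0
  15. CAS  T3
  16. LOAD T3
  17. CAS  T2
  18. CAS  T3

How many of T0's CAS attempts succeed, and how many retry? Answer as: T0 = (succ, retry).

step 1: T2 LOAD ⇒ load; ctr=0 reg=0
step 2: T1 LOAD ⇒ load; ctr=0 reg=0
step 3: T2 CAS ⇒ ok; ctr=1 reg=0
step 4: T0 LOAD ⇒ load; ctr=1 reg=1
step 5: T2 LOAD ⇒ load; ctr=1 reg=1
step 6: T2 CAS ⇒ ok; ctr=2 reg=1
step 7: T3 LOAD ⇒ load; ctr=2 reg=2
step 8: T1 CAS ⇒ retry; ctr=2 reg=0
step 9: T0 CAS ⇒ retry; ctr=2 reg=1
step 10: T0 LOAD ⇒ load; ctr=2 reg=2
step 11: T0 CAS ⇒ ok; ctr=3 reg=2
step 12: T0 LOAD ⇒ load; ctr=3 reg=3
step 13: T2 LOAD ⇒ load; ctr=3 reg=3
step 14: T0 CAS ⇒ ok; ctr=4 reg=3
step 15: T3 CAS ⇒ retry; ctr=4 reg=2
step 16: T3 LOAD ⇒ load; ctr=4 reg=4
step 17: T2 CAS ⇒ retry; ctr=4 reg=3
step 18: T3 CAS ⇒ ok; ctr=5 reg=4

T0 = (2, 1)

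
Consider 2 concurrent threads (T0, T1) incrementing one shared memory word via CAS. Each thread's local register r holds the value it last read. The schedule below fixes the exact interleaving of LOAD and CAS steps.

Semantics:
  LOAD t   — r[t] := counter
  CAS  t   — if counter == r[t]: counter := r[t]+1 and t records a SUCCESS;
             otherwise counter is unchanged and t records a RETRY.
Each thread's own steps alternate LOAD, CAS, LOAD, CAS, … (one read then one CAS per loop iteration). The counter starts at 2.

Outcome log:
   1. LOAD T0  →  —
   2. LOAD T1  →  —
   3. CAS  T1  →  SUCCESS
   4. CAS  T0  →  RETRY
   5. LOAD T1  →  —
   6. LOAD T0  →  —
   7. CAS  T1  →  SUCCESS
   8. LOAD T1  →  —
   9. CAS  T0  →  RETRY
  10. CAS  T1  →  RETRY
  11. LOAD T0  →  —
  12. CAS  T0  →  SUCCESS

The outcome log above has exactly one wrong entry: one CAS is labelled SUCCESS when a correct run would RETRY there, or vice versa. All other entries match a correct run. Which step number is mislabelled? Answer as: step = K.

step = 10

Re-executing:
1. LOAD T0 → mem=2 r[T0]=2 [LOAD]
2. LOAD T1 → mem=2 r[T1]=2 [LOAD]
3. CAS T1 → mem=3 r[T1]=2 [OK]
4. CAS T0 → mem=3 r[T0]=2 [RETRY]
5. LOAD T1 → mem=3 r[T1]=3 [LOAD]
6. LOAD T0 → mem=3 r[T0]=3 [LOAD]
7. CAS T1 → mem=4 r[T1]=3 [OK]
8. LOAD T1 → mem=4 r[T1]=4 [LOAD]
9. CAS T0 → mem=4 r[T0]=3 [RETRY]
10. CAS T1 → mem=5 r[T1]=4 [OK]
11. LOAD T0 → mem=5 r[T0]=5 [LOAD]
12. CAS T0 → mem=6 r[T0]=5 [OK]
Flip is step 10.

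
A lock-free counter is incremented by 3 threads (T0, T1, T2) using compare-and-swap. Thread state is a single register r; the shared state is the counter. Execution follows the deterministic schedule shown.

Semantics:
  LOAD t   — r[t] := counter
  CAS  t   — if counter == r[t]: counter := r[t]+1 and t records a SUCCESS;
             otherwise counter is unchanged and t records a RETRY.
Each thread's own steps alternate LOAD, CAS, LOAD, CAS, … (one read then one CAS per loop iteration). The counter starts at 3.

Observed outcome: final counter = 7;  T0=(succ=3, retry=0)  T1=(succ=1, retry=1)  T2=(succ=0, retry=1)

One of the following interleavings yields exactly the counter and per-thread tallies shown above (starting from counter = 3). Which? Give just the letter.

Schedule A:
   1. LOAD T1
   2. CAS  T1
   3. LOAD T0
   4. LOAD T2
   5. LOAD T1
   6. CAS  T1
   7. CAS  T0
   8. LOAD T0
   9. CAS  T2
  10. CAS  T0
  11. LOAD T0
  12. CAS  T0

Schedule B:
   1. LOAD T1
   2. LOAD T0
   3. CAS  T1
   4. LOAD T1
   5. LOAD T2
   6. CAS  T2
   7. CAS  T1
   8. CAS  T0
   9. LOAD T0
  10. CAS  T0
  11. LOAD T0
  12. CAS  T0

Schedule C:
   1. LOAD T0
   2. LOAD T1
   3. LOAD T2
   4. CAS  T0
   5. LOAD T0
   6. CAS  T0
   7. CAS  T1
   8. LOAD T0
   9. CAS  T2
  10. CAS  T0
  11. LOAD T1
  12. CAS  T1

C

Tracing schedule C:
T0 LOAD — after: cnt=3, r=3 — load
T1 LOAD — after: cnt=3, r=3 — load
T2 LOAD — after: cnt=3, r=3 — load
T0 CAS — after: cnt=4, r=3 — ok
T0 LOAD — after: cnt=4, r=4 — load
T0 CAS — after: cnt=5, r=4 — ok
T1 CAS — after: cnt=5, r=3 — retry
T0 LOAD — after: cnt=5, r=5 — load
T2 CAS — after: cnt=5, r=3 — retry
T0 CAS — after: cnt=6, r=5 — ok
T1 LOAD — after: cnt=6, r=6 — load
T1 CAS — after: cnt=7, r=6 — ok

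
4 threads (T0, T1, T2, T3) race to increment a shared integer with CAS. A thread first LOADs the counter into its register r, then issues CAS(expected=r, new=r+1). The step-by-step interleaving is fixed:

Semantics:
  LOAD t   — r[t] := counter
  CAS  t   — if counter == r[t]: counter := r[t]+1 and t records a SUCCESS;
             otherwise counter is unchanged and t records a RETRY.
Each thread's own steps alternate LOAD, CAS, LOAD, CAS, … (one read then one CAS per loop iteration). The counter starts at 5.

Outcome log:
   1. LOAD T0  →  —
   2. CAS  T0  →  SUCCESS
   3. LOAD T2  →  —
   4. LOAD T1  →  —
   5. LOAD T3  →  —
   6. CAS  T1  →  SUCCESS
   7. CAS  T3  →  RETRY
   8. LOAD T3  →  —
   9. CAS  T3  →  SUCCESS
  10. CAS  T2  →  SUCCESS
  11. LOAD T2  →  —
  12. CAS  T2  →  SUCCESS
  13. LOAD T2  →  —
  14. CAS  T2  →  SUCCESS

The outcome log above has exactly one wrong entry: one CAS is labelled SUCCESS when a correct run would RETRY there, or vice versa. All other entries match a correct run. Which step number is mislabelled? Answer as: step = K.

Re-executing:
T0 LOAD — after: cnt=5, r=5 — load
T0 CAS — after: cnt=6, r=5 — ok
T2 LOAD — after: cnt=6, r=6 — load
T1 LOAD — after: cnt=6, r=6 — load
T3 LOAD — after: cnt=6, r=6 — load
T1 CAS — after: cnt=7, r=6 — ok
T3 CAS — after: cnt=7, r=6 — retry
T3 LOAD — after: cnt=7, r=7 — load
T3 CAS — after: cnt=8, r=7 — ok
T2 CAS — after: cnt=8, r=6 — retry
T2 LOAD — after: cnt=8, r=8 — load
T2 CAS — after: cnt=9, r=8 — ok
T2 LOAD — after: cnt=9, r=9 — load
T2 CAS — after: cnt=10, r=9 — ok
Mismatch at 10.

step = 10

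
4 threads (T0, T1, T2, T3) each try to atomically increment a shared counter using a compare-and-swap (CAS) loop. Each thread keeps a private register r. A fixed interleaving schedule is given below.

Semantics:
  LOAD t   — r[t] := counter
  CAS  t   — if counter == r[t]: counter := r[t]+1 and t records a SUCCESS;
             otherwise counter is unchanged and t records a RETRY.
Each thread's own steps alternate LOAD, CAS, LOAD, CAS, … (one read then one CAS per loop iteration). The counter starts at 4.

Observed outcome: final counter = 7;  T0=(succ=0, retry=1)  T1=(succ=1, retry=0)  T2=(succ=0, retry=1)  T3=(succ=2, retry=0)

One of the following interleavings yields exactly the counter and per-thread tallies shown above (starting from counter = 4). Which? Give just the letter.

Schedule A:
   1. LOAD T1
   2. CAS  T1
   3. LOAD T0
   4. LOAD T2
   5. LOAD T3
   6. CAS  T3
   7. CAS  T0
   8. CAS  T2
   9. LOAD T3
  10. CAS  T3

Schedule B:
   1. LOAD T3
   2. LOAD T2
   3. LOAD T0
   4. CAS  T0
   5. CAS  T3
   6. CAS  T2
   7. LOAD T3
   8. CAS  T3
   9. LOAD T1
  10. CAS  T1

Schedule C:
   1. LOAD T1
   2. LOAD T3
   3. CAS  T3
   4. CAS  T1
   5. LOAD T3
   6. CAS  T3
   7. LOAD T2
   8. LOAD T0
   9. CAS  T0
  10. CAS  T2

Run A:
T1 LOAD — after: cnt=4, r=4 — load
T1 CAS — after: cnt=5, r=4 — ok
T0 LOAD — after: cnt=5, r=5 — load
T2 LOAD — after: cnt=5, r=5 — load
T3 LOAD — after: cnt=5, r=5 — load
T3 CAS — after: cnt=6, r=5 — ok
T0 CAS — after: cnt=6, r=5 — retry
T2 CAS — after: cnt=6, r=5 — retry
T3 LOAD — after: cnt=6, r=6 — load
T3 CAS — after: cnt=7, r=6 — ok

A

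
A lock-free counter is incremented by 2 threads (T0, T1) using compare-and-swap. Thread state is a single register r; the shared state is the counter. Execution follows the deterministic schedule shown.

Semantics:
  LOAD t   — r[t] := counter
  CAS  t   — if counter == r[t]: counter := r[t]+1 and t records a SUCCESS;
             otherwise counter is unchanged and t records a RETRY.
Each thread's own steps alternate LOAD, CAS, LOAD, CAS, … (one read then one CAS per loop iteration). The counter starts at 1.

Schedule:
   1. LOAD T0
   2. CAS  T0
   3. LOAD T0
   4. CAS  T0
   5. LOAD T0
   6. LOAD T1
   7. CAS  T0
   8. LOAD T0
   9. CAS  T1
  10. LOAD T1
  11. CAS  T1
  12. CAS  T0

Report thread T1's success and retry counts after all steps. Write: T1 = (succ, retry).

[1] T0.load  rd  (counter 1, T0.r 1)
[2] T0.cas  hit  (counter 2, T0.r 1)
[3] T0.load  rd  (counter 2, T0.r 2)
[4] T0.cas  hit  (counter 3, T0.r 2)
[5] T0.load  rd  (counter 3, T0.r 3)
[6] T1.load  rd  (counter 3, T1.r 3)
[7] T0.cas  hit  (counter 4, T0.r 3)
[8] T0.load  rd  (counter 4, T0.r 4)
[9] T1.cas  miss  (counter 4, T1.r 3)
[10] T1.load  rd  (counter 4, T1.r 4)
[11] T1.cas  hit  (counter 5, T1.r 4)
[12] T0.cas  miss  (counter 5, T0.r 4)

T1 = (1, 1)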